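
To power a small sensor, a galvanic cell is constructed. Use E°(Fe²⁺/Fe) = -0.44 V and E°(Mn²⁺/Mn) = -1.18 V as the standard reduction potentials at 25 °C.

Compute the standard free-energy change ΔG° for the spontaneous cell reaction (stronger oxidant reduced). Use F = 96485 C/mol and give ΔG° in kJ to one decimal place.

-142.8 kJ

Fe²⁺/Fe (E° = -0.44 V) is the cathode; Mn²⁺/Mn (E° = -1.18 V) is the anode, so E°cell = +0.74 V.
Balancing electrons gives n = 2 (lcm of 2 and 2).
ΔG° = −nFE° = −(2)(96485)(+0.74) = -142,798 J = -142.8 kJ.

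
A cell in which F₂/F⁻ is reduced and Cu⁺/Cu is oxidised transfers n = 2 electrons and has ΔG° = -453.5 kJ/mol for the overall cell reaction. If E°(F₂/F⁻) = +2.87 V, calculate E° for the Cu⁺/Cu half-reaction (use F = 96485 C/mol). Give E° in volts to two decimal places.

+0.52 V

E°cell = −ΔG°/(nF) = −(-453.5×10³)/((2)(96485)) = +2.350 V.
Since F₂/F⁻ is the cathode and Cu⁺/Cu the anode, E°cell = E°(F₂/F⁻) − E°(Cu⁺/Cu).
So E°(Cu⁺/Cu) = E°(F₂/F⁻) − E°cell = (+2.87) − (+2.350) = +0.52 V.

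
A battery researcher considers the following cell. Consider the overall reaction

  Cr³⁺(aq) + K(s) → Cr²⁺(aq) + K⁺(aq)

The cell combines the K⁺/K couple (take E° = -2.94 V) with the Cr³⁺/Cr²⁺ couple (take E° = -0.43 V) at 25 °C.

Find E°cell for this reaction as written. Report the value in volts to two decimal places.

+2.51 V

The Cr³⁺/Cr²⁺ couple has the higher reduction potential, so it is the cathode; K⁺/K is oxidised at the anode.
E°cell = E°(cathode) − E°(anode) = (-0.43) − (-2.94) = +2.51 V.
Since E°cell > 0, the reaction is spontaneous under standard conditions.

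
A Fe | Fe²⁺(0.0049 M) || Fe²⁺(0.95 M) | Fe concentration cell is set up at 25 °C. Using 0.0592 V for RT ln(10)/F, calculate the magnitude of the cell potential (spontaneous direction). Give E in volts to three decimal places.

+0.068 V

For a concentration cell E°cell = 0. The 0.95 M side is the cathode (reduction is favoured where [Fe²⁺] is higher).
With n = 2, E = −(0.0592/2) log([Fe²⁺]ₐₙ/[Fe²⁺]꜀ₐₜ) = −(0.0592/2) log(0.0049/0.95) = −(0.0592/2)(-2.288) = +0.068 V.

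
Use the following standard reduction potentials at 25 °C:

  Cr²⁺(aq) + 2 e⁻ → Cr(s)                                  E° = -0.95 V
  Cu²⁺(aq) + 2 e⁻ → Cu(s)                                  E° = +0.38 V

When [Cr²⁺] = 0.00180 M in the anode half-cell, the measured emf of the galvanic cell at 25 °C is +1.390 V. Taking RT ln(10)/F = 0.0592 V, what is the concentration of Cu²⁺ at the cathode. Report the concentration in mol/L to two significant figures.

0.19 M

Cu²⁺/Cu is the cathode, Cr²⁺/Cr the anode: E°cell = +1.33 V, n = 2.
Overall reaction: Cu²⁺(aq) + Cr(s) → Cu(s) + Cr²⁺(aq); Q = [Cr²⁺]^1/[Cu²⁺]^1.
From E = E° − (0.0592/n) log Q: log Q = (E° − E)·n/0.0592 = (+1.33 − (+1.390))·2/0.0592 = -2.0270.
So 1·log[Cu²⁺] = 1·log(0.0018) − log Q = -2.7447 − (-2.0270) = -0.7177; [Cu²⁺] = 10^(-0.7177) ≈ 0.19 M.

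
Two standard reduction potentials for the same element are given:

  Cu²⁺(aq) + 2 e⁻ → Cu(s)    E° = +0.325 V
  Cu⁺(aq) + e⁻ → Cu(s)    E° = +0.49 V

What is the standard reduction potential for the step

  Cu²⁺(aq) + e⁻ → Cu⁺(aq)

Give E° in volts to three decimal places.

+0.160 V

Sequential free energies add, so n₃E°₃ = n₁E°₁ + n₂E°₂.
With n₃ = 2, and the known step contributing 1×(+0.49) V, the unknown satisfies 1·E° = 2×(+0.325) − 1×(+0.49) = +0.160.
E° = +0.160 / 1 = +0.160 V.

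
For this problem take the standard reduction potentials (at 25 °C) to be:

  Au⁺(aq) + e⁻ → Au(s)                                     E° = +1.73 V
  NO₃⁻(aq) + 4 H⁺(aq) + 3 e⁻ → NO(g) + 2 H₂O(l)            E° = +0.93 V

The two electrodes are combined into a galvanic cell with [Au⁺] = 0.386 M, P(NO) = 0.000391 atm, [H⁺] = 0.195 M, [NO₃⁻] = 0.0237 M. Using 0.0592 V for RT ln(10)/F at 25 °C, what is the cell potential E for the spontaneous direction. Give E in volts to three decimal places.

+0.796 V

Au⁺/Au is the cathode (higher E°), NO₃⁻/NO the anode: E°cell = +1.73 − (+0.93) = +0.80 V, n = 3.
Overall: 3 Au⁺(aq) + NO(g) + 2 H₂O(l) → 3 Au(s) + NO₃⁻(aq) + 4 H⁺(aq)
Q = [NO₃⁻]·[H⁺]^4 / ([Au⁺]^3·P(NO)); log Q = 0.183.
E = E° − (0.0592/n) log Q = +0.80 − (0.0592/3)(0.183) = +0.796 V.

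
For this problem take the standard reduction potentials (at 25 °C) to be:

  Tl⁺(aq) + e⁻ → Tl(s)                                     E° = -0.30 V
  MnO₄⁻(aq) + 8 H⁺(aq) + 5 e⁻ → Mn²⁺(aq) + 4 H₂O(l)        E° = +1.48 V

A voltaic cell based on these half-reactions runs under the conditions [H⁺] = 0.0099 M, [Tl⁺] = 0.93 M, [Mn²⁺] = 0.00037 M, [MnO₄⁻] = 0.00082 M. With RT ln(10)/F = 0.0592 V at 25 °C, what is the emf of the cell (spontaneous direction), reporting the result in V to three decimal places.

+1.596 V

MnO₄⁻/Mn²⁺ is the cathode (higher E°), Tl⁺/Tl the anode: E°cell = +1.48 − (-0.30) = +1.78 V, n = 5.
Overall: MnO₄⁻(aq) + 8 H⁺(aq) + 5 Tl(s) → Mn²⁺(aq) + 4 H₂O(l) + 5 Tl⁺(aq)
Q = [Mn²⁺]·[Tl⁺]^5 / ([MnO₄⁻]·[H⁺]^8); log Q = 15.532.
E = E° − (0.0592/n) log Q = +1.78 − (0.0592/5)(15.532) = +1.596 V.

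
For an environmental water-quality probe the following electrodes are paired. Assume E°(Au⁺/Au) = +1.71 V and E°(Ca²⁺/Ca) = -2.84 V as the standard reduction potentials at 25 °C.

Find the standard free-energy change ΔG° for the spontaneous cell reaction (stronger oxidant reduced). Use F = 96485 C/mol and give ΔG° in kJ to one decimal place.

Au⁺/Au (E° = +1.71 V) is the cathode; Ca²⁺/Ca (E° = -2.84 V) is the anode, so E°cell = +4.55 V.
Balancing electrons gives n = 2 (lcm of 1 and 2).
ΔG° = −nFE° = −(2)(96485)(+4.55) = -878,014 J = -878.0 kJ.

-878.0 kJ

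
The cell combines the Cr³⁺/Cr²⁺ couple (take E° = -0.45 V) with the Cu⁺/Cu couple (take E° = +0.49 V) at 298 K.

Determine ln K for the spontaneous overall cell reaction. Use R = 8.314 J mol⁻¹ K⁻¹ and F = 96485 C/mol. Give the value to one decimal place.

Cathode: Cu⁺/Cu; anode: Cr³⁺/Cr²⁺. E°cell = (+0.49) − (-0.45) = +0.94 V, with n = 1.
ΔG° = −nFE° = −RT ln K, so ln K = nFE°/(RT) = (1)(96485)(+0.94) / ((8.314)(298)) = 36.607.

36.6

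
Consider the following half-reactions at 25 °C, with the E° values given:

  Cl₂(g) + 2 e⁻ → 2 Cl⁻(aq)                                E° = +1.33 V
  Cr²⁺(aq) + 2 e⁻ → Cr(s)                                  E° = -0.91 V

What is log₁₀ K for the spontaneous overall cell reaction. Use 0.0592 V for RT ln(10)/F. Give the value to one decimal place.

75.7

Cathode: Cl₂/Cl⁻; anode: Cr²⁺/Cr. E°cell = +2.24 V, n = 2.
log K = nE°cell / 0.0592 = (2)(+2.24) / 0.0592 = 75.7.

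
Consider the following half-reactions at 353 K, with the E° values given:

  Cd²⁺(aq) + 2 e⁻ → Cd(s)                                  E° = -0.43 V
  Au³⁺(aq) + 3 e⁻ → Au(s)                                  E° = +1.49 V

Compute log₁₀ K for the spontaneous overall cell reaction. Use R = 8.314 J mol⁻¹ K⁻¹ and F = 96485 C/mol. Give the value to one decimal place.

164.5

Cathode: Au³⁺/Au; anode: Cd²⁺/Cd. E°cell = (+1.49) − (-0.43) = +1.92 V, with n = 6.
ΔG° = −nFE° = −RT ln K, so ln K = nFE°/(RT) = (6)(96485)(+1.92) / ((8.314)(353)) = 378.728.
log₁₀ K = 378.728 / ln 10 = 164.5.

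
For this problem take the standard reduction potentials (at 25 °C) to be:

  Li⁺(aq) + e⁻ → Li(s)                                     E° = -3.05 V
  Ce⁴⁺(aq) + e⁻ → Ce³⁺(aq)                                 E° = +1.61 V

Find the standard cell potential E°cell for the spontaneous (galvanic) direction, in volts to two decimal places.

+4.66 V

The Ce⁴⁺/Ce³⁺ couple has the higher reduction potential, so it is the cathode; Li⁺/Li is oxidised at the anode.
E°cell = E°(cathode) − E°(anode) = (+1.61) − (-3.05) = +4.66 V.
Since E°cell > 0, the reaction is spontaneous under standard conditions.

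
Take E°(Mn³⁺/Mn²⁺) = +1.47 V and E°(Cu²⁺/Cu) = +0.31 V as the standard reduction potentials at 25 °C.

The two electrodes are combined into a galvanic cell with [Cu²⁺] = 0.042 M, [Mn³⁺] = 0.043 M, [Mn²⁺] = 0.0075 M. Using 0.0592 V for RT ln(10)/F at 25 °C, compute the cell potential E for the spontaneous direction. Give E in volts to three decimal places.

+1.246 V

Mn³⁺/Mn²⁺ is the cathode (higher E°), Cu²⁺/Cu the anode: E°cell = +1.47 − (+0.31) = +1.16 V, n = 2.
Overall: 2 Mn³⁺(aq) + Cu(s) → 2 Mn²⁺(aq) + Cu²⁺(aq)
Q = [Mn²⁺]^2·[Cu²⁺] / ([Mn³⁺]^2); log Q = -2.894.
E = E° − (0.0592/n) log Q = +1.16 − (0.0592/2)(-2.894) = +1.246 V.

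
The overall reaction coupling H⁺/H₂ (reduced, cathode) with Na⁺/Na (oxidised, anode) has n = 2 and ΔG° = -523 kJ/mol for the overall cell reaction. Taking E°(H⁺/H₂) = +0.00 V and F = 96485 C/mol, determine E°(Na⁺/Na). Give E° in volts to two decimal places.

-2.71 V

E°cell = −ΔG°/(nF) = −(-523×10³)/((2)(96485)) = +2.710 V.
Since H⁺/H₂ is the cathode and Na⁺/Na the anode, E°cell = E°(H⁺/H₂) − E°(Na⁺/Na).
So E°(Na⁺/Na) = E°(H⁺/H₂) − E°cell = (+0.00) − (+2.710) = -2.71 V.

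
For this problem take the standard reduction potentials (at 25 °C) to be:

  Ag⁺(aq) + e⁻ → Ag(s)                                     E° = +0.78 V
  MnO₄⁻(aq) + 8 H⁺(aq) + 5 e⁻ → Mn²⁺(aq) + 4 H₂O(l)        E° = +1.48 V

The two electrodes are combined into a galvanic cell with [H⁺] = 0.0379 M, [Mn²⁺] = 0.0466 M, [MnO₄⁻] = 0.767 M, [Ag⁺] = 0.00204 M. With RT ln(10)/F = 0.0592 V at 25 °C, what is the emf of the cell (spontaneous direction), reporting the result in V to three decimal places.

+0.739 V

MnO₄⁻/Mn²⁺ is the cathode (higher E°), Ag⁺/Ag the anode: E°cell = +1.48 − (+0.78) = +0.70 V, n = 5.
Overall: MnO₄⁻(aq) + 8 H⁺(aq) + 5 Ag(s) → Mn²⁺(aq) + 4 H₂O(l) + 5 Ag⁺(aq)
Q = [Mn²⁺]·[Ag⁺]^5 / ([MnO₄⁻]·[H⁺]^8); log Q = -3.297.
E = E° − (0.0592/n) log Q = +0.70 − (0.0592/5)(-3.297) = +0.739 V.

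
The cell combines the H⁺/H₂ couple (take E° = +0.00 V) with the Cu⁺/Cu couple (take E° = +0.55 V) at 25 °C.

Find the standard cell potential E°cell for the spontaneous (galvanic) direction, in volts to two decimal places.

+0.55 V

The Cu⁺/Cu couple has the higher reduction potential, so it is the cathode; H⁺/H₂ is oxidised at the anode.
E°cell = E°(cathode) − E°(anode) = (+0.55) − (+0.00) = +0.55 V.
Since E°cell > 0, the reaction is spontaneous under standard conditions.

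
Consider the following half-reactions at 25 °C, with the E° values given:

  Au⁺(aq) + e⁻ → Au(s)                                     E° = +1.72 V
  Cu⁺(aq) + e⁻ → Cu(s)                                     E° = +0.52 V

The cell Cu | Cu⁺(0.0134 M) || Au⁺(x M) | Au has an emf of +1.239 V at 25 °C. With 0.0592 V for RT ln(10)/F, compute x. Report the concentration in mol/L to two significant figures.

0.061 M

Au⁺/Au is the cathode, Cu⁺/Cu the anode: E°cell = +1.20 V, n = 1.
Overall reaction: Au⁺(aq) + Cu(s) → Au(s) + Cu⁺(aq); Q = [Cu⁺]^1/[Au⁺]^1.
From E = E° − (0.0592/n) log Q: log Q = (E° − E)·n/0.0592 = (+1.20 − (+1.239))·1/0.0592 = -0.6588.
So 1·log[Au⁺] = 1·log(0.0134) − log Q = -1.8729 − (-0.6588) = -1.2141; [Au⁺] = 10^(-1.2141) ≈ 0.061 M.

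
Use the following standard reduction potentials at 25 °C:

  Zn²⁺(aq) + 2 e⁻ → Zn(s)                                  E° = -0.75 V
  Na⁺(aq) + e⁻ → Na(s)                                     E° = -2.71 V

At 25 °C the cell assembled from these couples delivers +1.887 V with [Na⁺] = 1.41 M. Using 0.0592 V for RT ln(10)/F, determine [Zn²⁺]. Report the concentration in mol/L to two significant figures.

0.0068 M

Zn²⁺/Zn is the cathode, Na⁺/Na the anode: E°cell = +1.96 V, n = 2.
Overall reaction: Zn²⁺(aq) + 2 Na(s) → Zn(s) + 2 Na⁺(aq); Q = [Na⁺]^2/[Zn²⁺]^1.
From E = E° − (0.0592/n) log Q: log Q = (E° − E)·n/0.0592 = (+1.96 − (+1.887))·2/0.0592 = 2.4662.
So 1·log[Zn²⁺] = 2·log(1.41) − log Q = 0.2984 − (2.4662) = -2.1678; [Zn²⁺] = 10^(-2.1678) ≈ 0.0068 M.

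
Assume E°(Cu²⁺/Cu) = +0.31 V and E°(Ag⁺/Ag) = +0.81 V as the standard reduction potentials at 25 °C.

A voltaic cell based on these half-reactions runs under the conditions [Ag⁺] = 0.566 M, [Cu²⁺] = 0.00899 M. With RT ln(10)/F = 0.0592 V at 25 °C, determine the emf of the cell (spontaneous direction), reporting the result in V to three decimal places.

+0.546 V

Ag⁺/Ag is the cathode (higher E°), Cu²⁺/Cu the anode: E°cell = +0.81 − (+0.31) = +0.50 V, n = 2.
Overall: 2 Ag⁺(aq) + Cu(s) → 2 Ag(s) + Cu²⁺(aq)
Q = [Cu²⁺] / ([Ag⁺]^2); log Q = -1.552.
E = E° − (0.0592/n) log Q = +0.50 − (0.0592/2)(-1.552) = +0.546 V.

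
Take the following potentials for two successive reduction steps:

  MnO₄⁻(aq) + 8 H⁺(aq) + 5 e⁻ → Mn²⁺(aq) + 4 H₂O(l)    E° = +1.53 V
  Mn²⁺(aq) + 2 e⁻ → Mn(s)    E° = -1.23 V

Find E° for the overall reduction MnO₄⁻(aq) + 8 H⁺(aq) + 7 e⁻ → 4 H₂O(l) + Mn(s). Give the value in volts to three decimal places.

Standard free energies of sequential steps add: ΔG°₃ = ΔG°₁ + ΔG°₂, so n₃E°₃ = n₁E°₁ + n₂E°₂.
E°₃ = (5×+1.53 + 2×-1.23) / 7 = (+5.190) / 7 = +0.741 V.

+0.741 V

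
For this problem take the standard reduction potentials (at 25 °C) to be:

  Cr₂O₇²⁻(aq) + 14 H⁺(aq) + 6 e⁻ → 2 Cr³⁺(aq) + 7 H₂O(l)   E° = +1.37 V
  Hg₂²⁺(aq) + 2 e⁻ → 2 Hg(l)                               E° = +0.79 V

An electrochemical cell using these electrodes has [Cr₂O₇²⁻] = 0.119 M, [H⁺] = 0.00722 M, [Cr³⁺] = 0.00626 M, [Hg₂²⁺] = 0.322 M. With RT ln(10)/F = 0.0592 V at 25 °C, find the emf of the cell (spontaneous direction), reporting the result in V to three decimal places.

+0.333 V

Cr₂O₇²⁻/Cr³⁺ is the cathode (higher E°), Hg₂²⁺/Hg the anode: E°cell = +1.37 − (+0.79) = +0.58 V, n = 6.
Overall: Cr₂O₇²⁻(aq) + 14 H⁺(aq) + 6 Hg(l) → 2 Cr³⁺(aq) + 7 H₂O(l) + 3 Hg₂²⁺(aq)
Q = [Cr³⁺]^2·[Hg₂²⁺]^3 / ([Cr₂O₇²⁻]·[H⁺]^14); log Q = 25.022.
E = E° − (0.0592/n) log Q = +0.58 − (0.0592/6)(25.022) = +0.333 V.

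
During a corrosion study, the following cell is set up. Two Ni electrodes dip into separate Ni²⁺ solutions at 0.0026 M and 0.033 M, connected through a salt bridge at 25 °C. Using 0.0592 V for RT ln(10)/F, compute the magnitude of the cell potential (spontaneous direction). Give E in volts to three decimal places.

For a concentration cell E°cell = 0. The 0.033 M side is the cathode (reduction is favoured where [Ni²⁺] is higher).
With n = 2, E = −(0.0592/2) log([Ni²⁺]ₐₙ/[Ni²⁺]꜀ₐₜ) = −(0.0592/2) log(0.0026/0.033) = −(0.0592/2)(-1.104) = +0.033 V.

+0.033 V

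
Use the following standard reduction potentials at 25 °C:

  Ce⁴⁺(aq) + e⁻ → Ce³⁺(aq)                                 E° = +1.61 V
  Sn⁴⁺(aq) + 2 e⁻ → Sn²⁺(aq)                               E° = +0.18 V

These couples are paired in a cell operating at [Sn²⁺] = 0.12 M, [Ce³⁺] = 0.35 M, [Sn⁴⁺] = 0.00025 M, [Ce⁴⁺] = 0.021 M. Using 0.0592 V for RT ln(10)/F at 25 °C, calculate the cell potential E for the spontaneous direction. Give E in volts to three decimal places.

+1.437 V

Ce⁴⁺/Ce³⁺ is the cathode (higher E°), Sn⁴⁺/Sn²⁺ the anode: E°cell = +1.61 − (+0.18) = +1.43 V, n = 2.
Overall: 2 Ce⁴⁺(aq) + Sn²⁺(aq) → 2 Ce³⁺(aq) + Sn⁴⁺(aq)
Q = [Ce³⁺]^2·[Sn⁴⁺] / ([Ce⁴⁺]^2·[Sn²⁺]); log Q = -0.238.
E = E° − (0.0592/n) log Q = +1.43 − (0.0592/2)(-0.238) = +1.437 V.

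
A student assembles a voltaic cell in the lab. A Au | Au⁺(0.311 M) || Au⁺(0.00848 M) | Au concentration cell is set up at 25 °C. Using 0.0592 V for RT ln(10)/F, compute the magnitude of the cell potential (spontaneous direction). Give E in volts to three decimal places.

For a concentration cell E°cell = 0. The 0.311 M side is the cathode (reduction is favoured where [Au⁺] is higher).
With n = 1, E = −(0.0592/1) log([Au⁺]ₐₙ/[Au⁺]꜀ₐₜ) = −(0.0592/1) log(0.00848/0.311) = −(0.0592/1)(-1.564) = +0.093 V.

+0.093 V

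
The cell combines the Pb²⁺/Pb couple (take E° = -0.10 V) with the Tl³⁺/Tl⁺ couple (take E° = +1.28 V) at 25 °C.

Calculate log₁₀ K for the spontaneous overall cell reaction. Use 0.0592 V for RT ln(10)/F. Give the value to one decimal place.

Cathode: Tl³⁺/Tl⁺; anode: Pb²⁺/Pb. E°cell = +1.38 V, n = 2.
log K = nE°cell / 0.0592 = (2)(+1.38) / 0.0592 = 46.6.

46.6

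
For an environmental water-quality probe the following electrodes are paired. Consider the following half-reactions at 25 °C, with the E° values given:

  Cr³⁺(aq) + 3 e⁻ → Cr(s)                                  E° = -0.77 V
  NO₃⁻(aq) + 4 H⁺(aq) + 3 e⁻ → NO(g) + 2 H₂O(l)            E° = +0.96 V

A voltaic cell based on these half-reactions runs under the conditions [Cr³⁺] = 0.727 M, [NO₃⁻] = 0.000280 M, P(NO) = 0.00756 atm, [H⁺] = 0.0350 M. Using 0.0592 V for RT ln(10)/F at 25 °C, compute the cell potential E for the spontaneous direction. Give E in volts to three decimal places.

NO₃⁻/NO is the cathode (higher E°), Cr³⁺/Cr the anode: E°cell = +0.96 − (-0.77) = +1.73 V, n = 3.
Overall: NO₃⁻(aq) + 4 H⁺(aq) + Cr(s) → NO(g) + 2 H₂O(l) + Cr³⁺(aq)
Q = P(NO)·[Cr³⁺] / ([NO₃⁻]·[H⁺]^4); log Q = 7.117.
E = E° − (0.0592/n) log Q = +1.73 − (0.0592/3)(7.117) = +1.590 V.

+1.590 V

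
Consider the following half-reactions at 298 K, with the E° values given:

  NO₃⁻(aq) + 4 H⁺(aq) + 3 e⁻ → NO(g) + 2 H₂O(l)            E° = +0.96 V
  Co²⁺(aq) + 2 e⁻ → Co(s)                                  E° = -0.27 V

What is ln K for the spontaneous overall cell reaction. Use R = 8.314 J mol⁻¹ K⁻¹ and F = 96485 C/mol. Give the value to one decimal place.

287.4

Cathode: NO₃⁻/NO; anode: Co²⁺/Co. E°cell = (+0.96) − (-0.27) = +1.23 V, with n = 6.
ΔG° = −nFE° = −RT ln K, so ln K = nFE°/(RT) = (6)(96485)(+1.23) / ((8.314)(298)) = 287.402.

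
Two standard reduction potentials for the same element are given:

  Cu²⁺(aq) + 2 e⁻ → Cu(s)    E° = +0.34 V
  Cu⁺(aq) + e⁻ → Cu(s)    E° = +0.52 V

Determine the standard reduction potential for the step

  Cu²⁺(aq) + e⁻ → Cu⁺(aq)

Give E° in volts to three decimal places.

+0.160 V

Sequential free energies add, so n₃E°₃ = n₁E°₁ + n₂E°₂.
With n₃ = 2, and the known step contributing 1×(+0.52) V, the unknown satisfies 1·E° = 2×(+0.34) − 1×(+0.52) = +0.160.
E° = +0.160 / 1 = +0.160 V.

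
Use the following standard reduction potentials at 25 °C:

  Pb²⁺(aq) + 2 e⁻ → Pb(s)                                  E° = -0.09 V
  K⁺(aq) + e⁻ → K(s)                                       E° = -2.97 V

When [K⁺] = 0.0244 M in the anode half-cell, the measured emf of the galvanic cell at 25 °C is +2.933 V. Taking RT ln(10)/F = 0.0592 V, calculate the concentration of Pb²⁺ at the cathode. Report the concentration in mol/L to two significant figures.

Pb²⁺/Pb is the cathode, K⁺/K the anode: E°cell = +2.88 V, n = 2.
Overall reaction: Pb²⁺(aq) + 2 K(s) → Pb(s) + 2 K⁺(aq); Q = [K⁺]^2/[Pb²⁺]^1.
From E = E° − (0.0592/n) log Q: log Q = (E° − E)·n/0.0592 = (+2.88 − (+2.933))·2/0.0592 = -1.7905.
So 1·log[Pb²⁺] = 2·log(0.0244) − log Q = -3.2252 − (-1.7905) = -1.4347; [Pb²⁺] = 10^(-1.4347) ≈ 0.037 M.

0.037 M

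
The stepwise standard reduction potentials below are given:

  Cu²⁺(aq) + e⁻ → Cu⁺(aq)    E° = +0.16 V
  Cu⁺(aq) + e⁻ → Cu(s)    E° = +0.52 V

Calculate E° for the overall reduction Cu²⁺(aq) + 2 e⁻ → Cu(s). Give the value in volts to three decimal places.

+0.340 V

Since ΔG° = −nFE° is additive over sequential reductions, n₃E°₃ = n₁E°₁ + n₂E°₂.
E°₃ = (1×+0.16 + 1×+0.52) / 2 = (+0.680) / 2 = +0.340 V.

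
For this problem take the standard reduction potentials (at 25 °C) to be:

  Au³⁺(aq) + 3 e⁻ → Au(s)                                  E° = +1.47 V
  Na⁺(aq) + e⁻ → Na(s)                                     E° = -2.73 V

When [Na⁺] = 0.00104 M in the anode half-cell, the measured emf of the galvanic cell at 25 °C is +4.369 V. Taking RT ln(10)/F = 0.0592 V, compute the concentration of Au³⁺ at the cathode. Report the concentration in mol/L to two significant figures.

Au³⁺/Au is the cathode, Na⁺/Na the anode: E°cell = +4.20 V, n = 3.
Overall reaction: Au³⁺(aq) + 3 Na(s) → Au(s) + 3 Na⁺(aq); Q = [Na⁺]^3/[Au³⁺]^1.
From E = E° − (0.0592/n) log Q: log Q = (E° − E)·n/0.0592 = (+4.20 − (+4.369))·3/0.0592 = -8.5642.
So 1·log[Au³⁺] = 3·log(0.00104) − log Q = -8.9489 − (-8.5642) = -0.3847; [Au³⁺] = 10^(-0.3847) ≈ 0.41 M.

0.41 M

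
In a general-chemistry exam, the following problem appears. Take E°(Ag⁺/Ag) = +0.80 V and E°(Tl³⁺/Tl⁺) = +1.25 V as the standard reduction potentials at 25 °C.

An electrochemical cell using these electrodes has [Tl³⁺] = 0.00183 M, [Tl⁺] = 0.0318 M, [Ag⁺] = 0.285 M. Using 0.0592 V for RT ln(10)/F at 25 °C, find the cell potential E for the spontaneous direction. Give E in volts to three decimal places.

+0.446 V

Tl³⁺/Tl⁺ is the cathode (higher E°), Ag⁺/Ag the anode: E°cell = +1.25 − (+0.80) = +0.45 V, n = 2.
Overall: Tl³⁺(aq) + 2 Ag(s) → Tl⁺(aq) + 2 Ag⁺(aq)
Q = [Tl⁺]·[Ag⁺]^2 / ([Tl³⁺]); log Q = 0.150.
E = E° − (0.0592/n) log Q = +0.45 − (0.0592/2)(0.150) = +0.446 V.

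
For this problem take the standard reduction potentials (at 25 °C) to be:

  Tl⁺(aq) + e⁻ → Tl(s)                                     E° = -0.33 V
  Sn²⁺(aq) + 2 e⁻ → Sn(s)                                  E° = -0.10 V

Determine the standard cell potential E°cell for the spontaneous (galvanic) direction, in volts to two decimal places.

+0.23 V

The Sn²⁺/Sn couple has the higher reduction potential, so it is the cathode; Tl⁺/Tl is oxidised at the anode.
E°cell = E°(cathode) − E°(anode) = (-0.10) − (-0.33) = +0.23 V.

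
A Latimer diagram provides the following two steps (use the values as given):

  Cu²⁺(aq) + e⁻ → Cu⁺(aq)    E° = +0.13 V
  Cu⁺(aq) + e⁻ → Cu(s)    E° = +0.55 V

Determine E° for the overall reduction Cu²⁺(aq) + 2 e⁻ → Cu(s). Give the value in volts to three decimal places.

+0.340 V

Standard free energies of sequential steps add: ΔG°₃ = ΔG°₁ + ΔG°₂, so n₃E°₃ = n₁E°₁ + n₂E°₂.
E°₃ = (1×+0.13 + 1×+0.55) / 2 = (+0.680) / 2 = +0.340 V.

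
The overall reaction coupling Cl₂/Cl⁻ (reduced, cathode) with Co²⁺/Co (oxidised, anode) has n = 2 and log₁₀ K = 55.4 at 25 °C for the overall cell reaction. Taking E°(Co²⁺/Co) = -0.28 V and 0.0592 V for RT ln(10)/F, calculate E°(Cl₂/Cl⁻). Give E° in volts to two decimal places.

E°cell = (0.0592/n)·log K = (0.0592/2)(55.4) = +1.640 V.
Since Cl₂/Cl⁻ is the cathode and Co²⁺/Co the anode, E°cell = E°(Cl₂/Cl⁻) − E°(Co²⁺/Co).
So E°(Cl₂/Cl⁻) = E°cell + E°(Co²⁺/Co) = +1.640 + (-0.28) = +1.36 V.

+1.36 V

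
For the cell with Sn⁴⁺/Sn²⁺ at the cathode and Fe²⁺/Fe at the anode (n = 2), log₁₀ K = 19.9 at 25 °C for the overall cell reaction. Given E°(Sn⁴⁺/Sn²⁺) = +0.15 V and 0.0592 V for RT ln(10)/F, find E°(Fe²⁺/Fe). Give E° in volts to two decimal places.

-0.44 V

E°cell = (0.0592/n)·log K = (0.0592/2)(19.9) = +0.589 V.
Since Sn⁴⁺/Sn²⁺ is the cathode and Fe²⁺/Fe the anode, E°cell = E°(Sn⁴⁺/Sn²⁺) − E°(Fe²⁺/Fe).
So E°(Fe²⁺/Fe) = E°(Sn⁴⁺/Sn²⁺) − E°cell = (+0.15) − (+0.589) = -0.44 V.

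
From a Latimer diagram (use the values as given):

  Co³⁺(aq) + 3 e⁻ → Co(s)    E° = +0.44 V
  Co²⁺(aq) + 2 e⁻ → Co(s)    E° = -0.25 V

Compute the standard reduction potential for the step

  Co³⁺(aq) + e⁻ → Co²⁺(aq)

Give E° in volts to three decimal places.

+1.820 V

Sequential free energies add, so n₃E°₃ = n₁E°₁ + n₂E°₂.
With n₃ = 3, and the known step contributing 2×(-0.25) V, the unknown satisfies 1·E° = 3×(+0.44) − 2×(-0.25) = +1.820.
E° = +1.820 / 1 = +1.820 V.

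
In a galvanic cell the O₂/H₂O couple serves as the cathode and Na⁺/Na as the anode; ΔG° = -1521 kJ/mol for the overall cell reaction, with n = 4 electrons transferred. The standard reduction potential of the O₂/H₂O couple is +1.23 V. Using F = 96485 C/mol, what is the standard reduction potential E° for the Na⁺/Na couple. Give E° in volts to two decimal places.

E°cell = −ΔG°/(nF) = −(-1521×10³)/((4)(96485)) = +3.941 V.
Since O₂/H₂O is the cathode and Na⁺/Na the anode, E°cell = E°(O₂/H₂O) − E°(Na⁺/Na).
So E°(Na⁺/Na) = E°(O₂/H₂O) − E°cell = (+1.23) − (+3.941) = -2.71 V.

-2.71 V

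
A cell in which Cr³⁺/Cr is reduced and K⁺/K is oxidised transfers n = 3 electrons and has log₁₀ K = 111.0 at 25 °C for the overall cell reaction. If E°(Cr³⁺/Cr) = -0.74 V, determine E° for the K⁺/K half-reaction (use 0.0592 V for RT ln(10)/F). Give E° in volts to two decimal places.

-2.93 V

E°cell = (0.0592/n)·log K = (0.0592/3)(111.0) = +2.190 V.
Since Cr³⁺/Cr is the cathode and K⁺/K the anode, E°cell = E°(Cr³⁺/Cr) − E°(K⁺/K).
So E°(K⁺/K) = E°(Cr³⁺/Cr) − E°cell = (-0.74) − (+2.190) = -2.93 V.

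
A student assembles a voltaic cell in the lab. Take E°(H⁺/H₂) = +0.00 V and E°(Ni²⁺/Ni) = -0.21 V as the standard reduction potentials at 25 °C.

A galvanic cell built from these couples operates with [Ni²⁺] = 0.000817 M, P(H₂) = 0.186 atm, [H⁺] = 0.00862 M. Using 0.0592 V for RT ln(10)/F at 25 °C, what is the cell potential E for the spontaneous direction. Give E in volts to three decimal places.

H⁺/H₂ is the cathode (higher E°), Ni²⁺/Ni the anode: E°cell = +0.00 − (-0.21) = +0.21 V, n = 2.
Overall: 2 H⁺(aq) + Ni(s) → H₂(g) + Ni²⁺(aq)
Q = P(H₂)·[Ni²⁺] / ([H⁺]^2); log Q = 0.311.
E = E° − (0.0592/n) log Q = +0.21 − (0.0592/2)(0.311) = +0.201 V.

+0.201 V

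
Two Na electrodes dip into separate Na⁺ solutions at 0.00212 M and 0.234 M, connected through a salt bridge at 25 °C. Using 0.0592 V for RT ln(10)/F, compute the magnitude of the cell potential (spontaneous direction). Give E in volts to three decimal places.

+0.121 V

For a concentration cell E°cell = 0. The 0.234 M side is the cathode (reduction is favoured where [Na⁺] is higher).
With n = 1, E = −(0.0592/1) log([Na⁺]ₐₙ/[Na⁺]꜀ₐₜ) = −(0.0592/1) log(0.00212/0.234) = −(0.0592/1)(-2.043) = +0.121 V.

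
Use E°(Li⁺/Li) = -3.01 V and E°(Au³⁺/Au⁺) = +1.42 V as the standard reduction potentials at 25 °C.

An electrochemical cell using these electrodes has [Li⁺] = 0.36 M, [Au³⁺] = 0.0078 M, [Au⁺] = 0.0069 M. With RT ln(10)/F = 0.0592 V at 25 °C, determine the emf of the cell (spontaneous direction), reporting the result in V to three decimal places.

Au³⁺/Au⁺ is the cathode (higher E°), Li⁺/Li the anode: E°cell = +1.42 − (-3.01) = +4.43 V, n = 2.
Overall: Au³⁺(aq) + 2 Li(s) → Au⁺(aq) + 2 Li⁺(aq)
Q = [Au⁺]·[Li⁺]^2 / ([Au³⁺]); log Q = -0.941.
E = E° − (0.0592/n) log Q = +4.43 − (0.0592/2)(-0.941) = +4.458 V.

+4.458 V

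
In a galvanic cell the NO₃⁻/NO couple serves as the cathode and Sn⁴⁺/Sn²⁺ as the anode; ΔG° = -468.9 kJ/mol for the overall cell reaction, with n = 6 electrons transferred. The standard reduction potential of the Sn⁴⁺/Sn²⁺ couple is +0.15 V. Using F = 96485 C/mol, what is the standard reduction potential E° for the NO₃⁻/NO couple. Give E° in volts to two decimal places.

+0.96 V

E°cell = −ΔG°/(nF) = −(-468.9×10³)/((6)(96485)) = +0.810 V.
Since NO₃⁻/NO is the cathode and Sn⁴⁺/Sn²⁺ the anode, E°cell = E°(NO₃⁻/NO) − E°(Sn⁴⁺/Sn²⁺).
So E°(NO₃⁻/NO) = E°cell + E°(Sn⁴⁺/Sn²⁺) = +0.810 + (+0.15) = +0.96 V.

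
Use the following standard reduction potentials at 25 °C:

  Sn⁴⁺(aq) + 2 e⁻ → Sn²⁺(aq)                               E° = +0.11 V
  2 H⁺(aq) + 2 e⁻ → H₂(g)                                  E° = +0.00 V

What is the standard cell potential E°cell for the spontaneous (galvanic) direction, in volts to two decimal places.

The Sn⁴⁺/Sn²⁺ couple has the higher reduction potential, so it is the cathode; H⁺/H₂ is oxidised at the anode.
E°cell = E°(cathode) − E°(anode) = (+0.11) − (+0.00) = +0.11 V.

+0.11 V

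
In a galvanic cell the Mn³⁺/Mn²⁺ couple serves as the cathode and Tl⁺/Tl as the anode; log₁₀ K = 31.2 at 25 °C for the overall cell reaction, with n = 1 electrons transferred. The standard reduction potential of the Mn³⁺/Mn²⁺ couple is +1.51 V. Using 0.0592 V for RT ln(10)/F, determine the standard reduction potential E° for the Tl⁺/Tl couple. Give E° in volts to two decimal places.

E°cell = (0.0592/n)·log K = (0.0592/1)(31.2) = +1.847 V.
Since Mn³⁺/Mn²⁺ is the cathode and Tl⁺/Tl the anode, E°cell = E°(Mn³⁺/Mn²⁺) − E°(Tl⁺/Tl).
So E°(Tl⁺/Tl) = E°(Mn³⁺/Mn²⁺) − E°cell = (+1.51) − (+1.847) = -0.34 V.

-0.34 V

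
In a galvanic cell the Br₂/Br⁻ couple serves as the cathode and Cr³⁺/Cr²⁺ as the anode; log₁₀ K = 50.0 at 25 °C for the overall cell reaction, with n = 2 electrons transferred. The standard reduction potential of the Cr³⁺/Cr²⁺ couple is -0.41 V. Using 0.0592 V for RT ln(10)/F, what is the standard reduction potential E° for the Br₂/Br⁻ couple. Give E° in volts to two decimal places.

+1.07 V

E°cell = (0.0592/n)·log K = (0.0592/2)(50.0) = +1.480 V.
Since Br₂/Br⁻ is the cathode and Cr³⁺/Cr²⁺ the anode, E°cell = E°(Br₂/Br⁻) − E°(Cr³⁺/Cr²⁺).
So E°(Br₂/Br⁻) = E°cell + E°(Cr³⁺/Cr²⁺) = +1.480 + (-0.41) = +1.07 V.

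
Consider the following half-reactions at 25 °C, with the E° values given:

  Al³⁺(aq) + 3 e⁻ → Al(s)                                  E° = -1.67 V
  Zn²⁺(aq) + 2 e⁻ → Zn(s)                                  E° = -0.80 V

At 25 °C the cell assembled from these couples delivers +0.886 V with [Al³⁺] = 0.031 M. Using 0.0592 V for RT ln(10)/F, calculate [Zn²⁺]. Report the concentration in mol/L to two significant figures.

0.34 M

Zn²⁺/Zn is the cathode, Al³⁺/Al the anode: E°cell = +0.87 V, n = 6.
Overall reaction: 3 Zn²⁺(aq) + 2 Al(s) → 3 Zn(s) + 2 Al³⁺(aq); Q = [Al³⁺]^2/[Zn²⁺]^3.
From E = E° − (0.0592/n) log Q: log Q = (E° − E)·n/0.0592 = (+0.87 − (+0.886))·6/0.0592 = -1.6216.
So 3·log[Zn²⁺] = 2·log(0.031) − log Q = -3.0173 − (-1.6216) = -1.3957; log[Zn²⁺] = -1.3957 / 3 = -0.4652; [Zn²⁺] = 10^(-0.4652) ≈ 0.34 M.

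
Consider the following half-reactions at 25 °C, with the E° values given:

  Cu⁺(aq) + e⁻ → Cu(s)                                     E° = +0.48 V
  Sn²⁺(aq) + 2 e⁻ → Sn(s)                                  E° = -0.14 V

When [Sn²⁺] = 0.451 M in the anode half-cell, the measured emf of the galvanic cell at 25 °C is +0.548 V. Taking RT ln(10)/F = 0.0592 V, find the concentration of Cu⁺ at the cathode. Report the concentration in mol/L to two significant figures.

0.041 M

Cu⁺/Cu is the cathode, Sn²⁺/Sn the anode: E°cell = +0.62 V, n = 2.
Overall reaction: 2 Cu⁺(aq) + Sn(s) → 2 Cu(s) + Sn²⁺(aq); Q = [Sn²⁺]^1/[Cu⁺]^2.
From E = E° − (0.0592/n) log Q: log Q = (E° − E)·n/0.0592 = (+0.62 − (+0.548))·2/0.0592 = 2.4324.
So 2·log[Cu⁺] = 1·log(0.451) − log Q = -0.3458 − (2.4324) = -2.7782; log[Cu⁺] = -2.7782 / 2 = -1.3891; [Cu⁺] = 10^(-1.3891) ≈ 0.041 M.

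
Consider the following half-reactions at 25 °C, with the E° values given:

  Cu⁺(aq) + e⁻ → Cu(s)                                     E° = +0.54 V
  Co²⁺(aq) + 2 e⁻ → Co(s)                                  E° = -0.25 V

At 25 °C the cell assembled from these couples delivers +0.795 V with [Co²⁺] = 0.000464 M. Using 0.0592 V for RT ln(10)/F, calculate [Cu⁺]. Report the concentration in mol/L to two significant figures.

Cu⁺/Cu is the cathode, Co²⁺/Co the anode: E°cell = +0.79 V, n = 2.
Overall reaction: 2 Cu⁺(aq) + Co(s) → 2 Cu(s) + Co²⁺(aq); Q = [Co²⁺]^1/[Cu⁺]^2.
From E = E° − (0.0592/n) log Q: log Q = (E° − E)·n/0.0592 = (+0.79 − (+0.795))·2/0.0592 = -0.1689.
So 2·log[Cu⁺] = 1·log(0.000464) − log Q = -3.3335 − (-0.1689) = -3.1646; log[Cu⁺] = -3.1646 / 2 = -1.5823; [Cu⁺] = 10^(-1.5823) ≈ 0.026 M.

0.026 M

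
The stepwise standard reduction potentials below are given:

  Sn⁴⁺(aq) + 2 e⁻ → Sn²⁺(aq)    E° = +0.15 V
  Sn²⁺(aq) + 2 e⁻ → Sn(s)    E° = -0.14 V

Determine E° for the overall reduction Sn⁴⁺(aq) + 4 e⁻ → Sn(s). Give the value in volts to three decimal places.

+0.005 V

Standard free energies of sequential steps add: ΔG°₃ = ΔG°₁ + ΔG°₂, so n₃E°₃ = n₁E°₁ + n₂E°₂.
E°₃ = (2×+0.15 + 2×-0.14) / 4 = (+0.020) / 4 = +0.005 V.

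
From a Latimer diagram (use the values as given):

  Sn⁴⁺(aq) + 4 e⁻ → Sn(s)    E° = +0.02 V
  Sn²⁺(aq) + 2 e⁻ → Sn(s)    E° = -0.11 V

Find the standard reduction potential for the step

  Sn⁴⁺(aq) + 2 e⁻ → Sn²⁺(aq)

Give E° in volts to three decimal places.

+0.150 V

Sequential free energies add, so n₃E°₃ = n₁E°₁ + n₂E°₂.
With n₃ = 4, and the known step contributing 2×(-0.11) V, the unknown satisfies 2·E° = 4×(+0.02) − 2×(-0.11) = +0.300.
E° = +0.300 / 2 = +0.150 V.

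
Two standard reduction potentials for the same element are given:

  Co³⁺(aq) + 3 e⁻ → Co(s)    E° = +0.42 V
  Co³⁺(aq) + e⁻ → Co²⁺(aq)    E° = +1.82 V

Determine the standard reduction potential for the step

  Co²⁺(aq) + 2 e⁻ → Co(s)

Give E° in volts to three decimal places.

-0.280 V

Sequential free energies add, so n₃E°₃ = n₁E°₁ + n₂E°₂.
With n₃ = 3, and the known step contributing 1×(+1.82) V, the unknown satisfies 2·E° = 3×(+0.42) − 1×(+1.82) = -0.560.
E° = -0.560 / 2 = -0.280 V.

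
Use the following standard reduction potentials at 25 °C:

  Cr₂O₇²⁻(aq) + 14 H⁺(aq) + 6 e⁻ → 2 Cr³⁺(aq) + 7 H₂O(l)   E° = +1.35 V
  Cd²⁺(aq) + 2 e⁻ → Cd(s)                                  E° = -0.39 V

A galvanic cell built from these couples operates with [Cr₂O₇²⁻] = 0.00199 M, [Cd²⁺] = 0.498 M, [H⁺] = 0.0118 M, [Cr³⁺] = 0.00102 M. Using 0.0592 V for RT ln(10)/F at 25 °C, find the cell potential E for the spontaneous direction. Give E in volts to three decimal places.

+1.515 V

Cr₂O₇²⁻/Cr³⁺ is the cathode (higher E°), Cd²⁺/Cd the anode: E°cell = +1.35 − (-0.39) = +1.74 V, n = 6.
Overall: Cr₂O₇²⁻(aq) + 14 H⁺(aq) + 3 Cd(s) → 2 Cr³⁺(aq) + 7 H₂O(l) + 3 Cd²⁺(aq)
Q = [Cr³⁺]^2·[Cd²⁺]^3 / ([Cr₂O₇²⁻]·[H⁺]^14); log Q = 22.804.
E = E° − (0.0592/n) log Q = +1.74 − (0.0592/6)(22.804) = +1.515 V.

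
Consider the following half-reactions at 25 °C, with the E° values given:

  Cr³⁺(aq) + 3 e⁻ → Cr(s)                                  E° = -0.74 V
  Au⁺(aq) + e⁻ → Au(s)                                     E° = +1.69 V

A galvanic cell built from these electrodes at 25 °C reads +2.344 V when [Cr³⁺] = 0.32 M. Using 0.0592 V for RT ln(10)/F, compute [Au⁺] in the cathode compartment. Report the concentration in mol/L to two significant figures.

0.024 M

Au⁺/Au is the cathode, Cr³⁺/Cr the anode: E°cell = +2.43 V, n = 3.
Overall reaction: 3 Au⁺(aq) + Cr(s) → 3 Au(s) + Cr³⁺(aq); Q = [Cr³⁺]^1/[Au⁺]^3.
From E = E° − (0.0592/n) log Q: log Q = (E° − E)·n/0.0592 = (+2.43 − (+2.344))·3/0.0592 = 4.3581.
So 3·log[Au⁺] = 1·log(0.32) − log Q = -0.4949 − (4.3581) = -4.8530; log[Au⁺] = -4.8530 / 3 = -1.6177; [Au⁺] = 10^(-1.6177) ≈ 0.024 M.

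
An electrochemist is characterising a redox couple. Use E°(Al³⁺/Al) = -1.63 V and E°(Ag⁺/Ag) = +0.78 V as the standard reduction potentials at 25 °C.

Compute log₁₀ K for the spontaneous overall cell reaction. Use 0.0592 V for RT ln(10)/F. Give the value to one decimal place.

Cathode: Ag⁺/Ag; anode: Al³⁺/Al. E°cell = +2.41 V, n = 3.
log K = nE°cell / 0.0592 = (3)(+2.41) / 0.0592 = 122.1.

122.1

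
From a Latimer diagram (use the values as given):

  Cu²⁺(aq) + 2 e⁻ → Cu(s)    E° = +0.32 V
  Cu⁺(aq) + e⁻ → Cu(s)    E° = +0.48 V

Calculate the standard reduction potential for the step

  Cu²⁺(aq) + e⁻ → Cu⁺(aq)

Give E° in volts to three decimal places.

Sequential free energies add, so n₃E°₃ = n₁E°₁ + n₂E°₂.
With n₃ = 2, and the known step contributing 1×(+0.48) V, the unknown satisfies 1·E° = 2×(+0.32) − 1×(+0.48) = +0.160.
E° = +0.160 / 1 = +0.160 V.

+0.160 V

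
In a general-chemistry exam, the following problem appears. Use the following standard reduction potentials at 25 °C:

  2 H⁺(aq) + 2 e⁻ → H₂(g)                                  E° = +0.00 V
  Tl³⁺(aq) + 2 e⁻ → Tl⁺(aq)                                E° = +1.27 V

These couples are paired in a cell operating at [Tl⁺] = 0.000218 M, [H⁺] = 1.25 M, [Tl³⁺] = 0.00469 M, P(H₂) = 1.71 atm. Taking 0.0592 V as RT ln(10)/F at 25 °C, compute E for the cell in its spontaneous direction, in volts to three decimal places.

Tl³⁺/Tl⁺ is the cathode (higher E°), H⁺/H₂ the anode: E°cell = +1.27 − (+0.00) = +1.27 V, n = 2.
Overall: Tl³⁺(aq) + H₂(g) → Tl⁺(aq) + 2 H⁺(aq)
Q = [Tl⁺]·[H⁺]^2 / ([Tl³⁺]·P(H₂)); log Q = -1.372.
E = E° − (0.0592/n) log Q = +1.27 − (0.0592/2)(-1.372) = +1.311 V.

+1.311 V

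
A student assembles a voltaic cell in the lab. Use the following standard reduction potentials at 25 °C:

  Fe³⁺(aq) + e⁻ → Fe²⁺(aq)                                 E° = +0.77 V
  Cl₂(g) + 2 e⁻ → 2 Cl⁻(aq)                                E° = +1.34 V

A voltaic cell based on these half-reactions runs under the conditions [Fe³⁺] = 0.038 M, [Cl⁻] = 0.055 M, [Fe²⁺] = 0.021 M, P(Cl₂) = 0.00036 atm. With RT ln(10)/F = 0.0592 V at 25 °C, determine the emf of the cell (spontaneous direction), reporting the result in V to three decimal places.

Cl₂/Cl⁻ is the cathode (higher E°), Fe³⁺/Fe²⁺ the anode: E°cell = +1.34 − (+0.77) = +0.57 V, n = 2.
Overall: Cl₂(g) + 2 Fe²⁺(aq) → 2 Cl⁻(aq) + 2 Fe³⁺(aq)
Q = [Cl⁻]^2·[Fe³⁺]^2 / (P(Cl₂)·[Fe²⁺]^2); log Q = 1.440.
E = E° − (0.0592/n) log Q = +0.57 − (0.0592/2)(1.440) = +0.527 V.

+0.527 V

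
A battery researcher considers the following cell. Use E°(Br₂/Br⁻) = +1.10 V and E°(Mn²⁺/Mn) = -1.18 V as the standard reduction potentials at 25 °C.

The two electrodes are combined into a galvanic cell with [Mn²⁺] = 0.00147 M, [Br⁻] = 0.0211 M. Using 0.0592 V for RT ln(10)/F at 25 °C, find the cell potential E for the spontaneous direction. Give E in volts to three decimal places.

+2.463 V

Br₂/Br⁻ is the cathode (higher E°), Mn²⁺/Mn the anode: E°cell = +1.10 − (-1.18) = +2.28 V, n = 2.
Overall: Br₂(l) + Mn(s) → 2 Br⁻(aq) + Mn²⁺(aq)
Q = [Br⁻]^2·[Mn²⁺]; log Q = -6.184.
E = E° − (0.0592/n) log Q = +2.28 − (0.0592/2)(-6.184) = +2.463 V.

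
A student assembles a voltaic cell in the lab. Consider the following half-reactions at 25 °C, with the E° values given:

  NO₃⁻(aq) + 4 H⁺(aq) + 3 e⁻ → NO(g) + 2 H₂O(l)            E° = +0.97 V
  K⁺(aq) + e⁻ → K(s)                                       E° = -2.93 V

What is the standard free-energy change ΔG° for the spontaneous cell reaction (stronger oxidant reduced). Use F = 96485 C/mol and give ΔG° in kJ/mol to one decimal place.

-1128.9 kJ/mol

NO₃⁻/NO (E° = +0.97 V) is the cathode; K⁺/K (E° = -2.93 V) is the anode, so E°cell = +3.90 V.
Balancing electrons gives n = 3 (lcm of 3 and 1).
ΔG° = −nFE° = −(3)(96485)(+3.90) = -1,128,874 J = -1128.9 kJ/mol.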